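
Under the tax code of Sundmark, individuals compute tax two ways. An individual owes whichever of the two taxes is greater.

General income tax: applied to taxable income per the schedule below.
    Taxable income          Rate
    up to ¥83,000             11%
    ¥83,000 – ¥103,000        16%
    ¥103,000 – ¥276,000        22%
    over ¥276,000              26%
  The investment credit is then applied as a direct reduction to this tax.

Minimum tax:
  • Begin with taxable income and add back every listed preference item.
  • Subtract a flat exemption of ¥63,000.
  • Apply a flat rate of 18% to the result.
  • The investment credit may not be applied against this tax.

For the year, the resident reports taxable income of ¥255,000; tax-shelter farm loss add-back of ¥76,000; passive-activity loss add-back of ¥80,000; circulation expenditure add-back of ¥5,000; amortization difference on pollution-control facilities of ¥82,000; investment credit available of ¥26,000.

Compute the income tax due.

¥78,300

General income tax:
  ¥83,000 × 11% = ¥9,130
  ¥20,000 × 16% = ¥3,200
  ¥152,000 × 22% = ¥33,440
  → ¥45,770
  Less investment credit ¥26,000 → ¥19,770

Minimum tax:
  Adjusted income: ¥255,000 + ¥76,000 + ¥80,000 + ¥5,000 + ¥82,000 = ¥498,000
  Less exemption ¥63,000 → base ¥435,000
  ¥435,000 × 18% = ¥78,300

¥78,300 > ¥19,770, so the minimum tax is the binding amount.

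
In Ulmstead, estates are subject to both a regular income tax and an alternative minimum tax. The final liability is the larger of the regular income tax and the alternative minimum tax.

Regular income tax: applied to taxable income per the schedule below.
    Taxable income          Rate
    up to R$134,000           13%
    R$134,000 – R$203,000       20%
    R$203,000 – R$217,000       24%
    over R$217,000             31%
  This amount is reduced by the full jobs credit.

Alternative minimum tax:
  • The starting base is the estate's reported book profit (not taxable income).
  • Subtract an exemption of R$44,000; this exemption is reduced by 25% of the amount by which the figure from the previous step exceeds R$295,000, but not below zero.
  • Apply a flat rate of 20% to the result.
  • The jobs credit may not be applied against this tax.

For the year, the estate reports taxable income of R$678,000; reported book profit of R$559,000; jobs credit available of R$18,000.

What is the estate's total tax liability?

Alternative minimum tax:
  Base (reported book profit): R$559,000
  Exemption: 25% × (R$559,000 − R$295,000) = R$66,000 ≥ R$44,000, so the exemption is fully phased out
  Base: R$559,000 − R$0 = R$559,000
  R$559,000 × 20% = R$111,800

Regular income tax:
  R$134,000 × 13% = R$17,420
  R$69,000 × 20% = R$13,800
  R$14,000 × 24% = R$3,360
  R$461,000 × 31% = R$142,910
  → R$177,490
  Less jobs credit R$18,000 → R$159,490

R$159,490 > R$111,800, so the regular income tax governs.

R$159,490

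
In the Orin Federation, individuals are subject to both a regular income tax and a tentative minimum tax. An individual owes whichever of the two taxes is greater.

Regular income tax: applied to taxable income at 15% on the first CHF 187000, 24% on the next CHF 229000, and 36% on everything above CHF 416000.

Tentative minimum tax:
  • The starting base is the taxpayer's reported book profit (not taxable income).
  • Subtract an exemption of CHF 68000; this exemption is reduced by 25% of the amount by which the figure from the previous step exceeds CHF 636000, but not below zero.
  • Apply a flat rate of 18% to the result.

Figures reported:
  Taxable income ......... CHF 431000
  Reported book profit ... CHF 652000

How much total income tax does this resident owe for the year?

CHF 105840

Tentative minimum tax:
  Base (reported book profit): CHF 652000
  Exemption: CHF 68000 − 25% × (CHF 652000 − CHF 636000) = CHF 68000 − CHF 4000 = CHF 64000
  Base: CHF 652000 − CHF 64000 = CHF 588000
  CHF 588000 × 18% = CHF 105840

Regular income tax:
  CHF 187000 × 15% = CHF 28050
  CHF 229000 × 24% = CHF 54960
  CHF 15000 × 36% = CHF 5400
  → CHF 88410

CHF 105840 > CHF 88410, so the tentative minimum tax is the binding amount.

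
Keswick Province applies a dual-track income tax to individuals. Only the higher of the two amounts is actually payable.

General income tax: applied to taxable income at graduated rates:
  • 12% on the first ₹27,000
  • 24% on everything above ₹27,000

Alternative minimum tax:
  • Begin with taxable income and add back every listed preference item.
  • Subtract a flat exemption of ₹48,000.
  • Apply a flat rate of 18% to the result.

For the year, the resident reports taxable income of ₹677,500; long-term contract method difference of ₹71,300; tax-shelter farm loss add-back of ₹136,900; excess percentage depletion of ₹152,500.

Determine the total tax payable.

Alternative minimum tax:
  Adjusted income: ₹677,500 + ₹71,300 + ₹136,900 + ₹152,500 = ₹1,038,200
  Less exemption ₹48,000 → base ₹990,200
  ₹990,200 × 18% = ₹178,236

General income tax:
  ₹27,000 × 12% = ₹3,240
  ₹650,500 × 24% = ₹156,120
  → ₹159,360

₹178,236 > ₹159,360, so the alternative minimum tax is the binding amount.

₹178,236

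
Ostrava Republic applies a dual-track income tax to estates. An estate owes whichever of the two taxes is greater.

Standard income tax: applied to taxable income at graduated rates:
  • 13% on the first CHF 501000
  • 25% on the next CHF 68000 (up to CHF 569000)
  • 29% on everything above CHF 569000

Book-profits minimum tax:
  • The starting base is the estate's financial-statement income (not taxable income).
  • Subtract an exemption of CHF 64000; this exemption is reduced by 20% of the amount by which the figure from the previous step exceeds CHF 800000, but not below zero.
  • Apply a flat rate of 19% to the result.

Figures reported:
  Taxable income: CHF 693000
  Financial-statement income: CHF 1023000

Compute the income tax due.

CHF 190684

Standard income tax:
  CHF 501000 × 13% = CHF 65130
  CHF 68000 × 25% = CHF 17000
  CHF 124000 × 29% = CHF 35960
  → CHF 118090

Book-profits minimum tax:
  Base (financial-statement income): CHF 1023000
  Exemption: CHF 64000 − 20% × (CHF 1023000 − CHF 800000) = CHF 64000 − CHF 44600 = CHF 19400
  Base: CHF 1023000 − CHF 19400 = CHF 1003600
  CHF 1003600 × 19% = CHF 190684

CHF 190684 > CHF 118090, so the book-profits minimum tax is the binding amount.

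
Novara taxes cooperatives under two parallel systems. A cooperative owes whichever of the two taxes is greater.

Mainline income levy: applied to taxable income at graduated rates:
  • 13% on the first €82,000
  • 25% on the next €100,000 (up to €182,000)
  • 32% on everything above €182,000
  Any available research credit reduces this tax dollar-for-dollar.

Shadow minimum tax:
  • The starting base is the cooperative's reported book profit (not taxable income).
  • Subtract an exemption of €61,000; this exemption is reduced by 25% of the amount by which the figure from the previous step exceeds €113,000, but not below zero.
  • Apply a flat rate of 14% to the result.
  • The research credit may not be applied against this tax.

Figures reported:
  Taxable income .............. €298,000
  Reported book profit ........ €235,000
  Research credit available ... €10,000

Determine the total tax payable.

€62,780

Shadow minimum tax:
  Base (reported book profit): €235,000
  Exemption: €61,000 − 25% × (€235,000 − €113,000) = €61,000 − €30,500 = €30,500
  Base: €235,000 − €30,500 = €204,500
  €204,500 × 14% = €28,630

Mainline income levy:
  €82,000 × 13% = €10,660
  €100,000 × 25% = €25,000
  €116,000 × 32% = €37,120
  → €72,780
  Less research credit €10,000 → €62,780

€62,780 > €28,630, so the mainline income levy governs.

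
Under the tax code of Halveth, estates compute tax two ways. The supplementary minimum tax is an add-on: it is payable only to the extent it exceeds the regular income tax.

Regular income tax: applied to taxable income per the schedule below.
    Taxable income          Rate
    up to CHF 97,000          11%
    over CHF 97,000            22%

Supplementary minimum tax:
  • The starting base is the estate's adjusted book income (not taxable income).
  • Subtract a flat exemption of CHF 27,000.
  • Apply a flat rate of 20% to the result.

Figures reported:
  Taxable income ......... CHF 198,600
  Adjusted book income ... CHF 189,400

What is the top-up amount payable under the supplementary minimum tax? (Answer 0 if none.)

CHF 0

Regular income tax:
  CHF 97,000 × 11% = CHF 10,670
  CHF 101,600 × 22% = CHF 22,352
  → CHF 33,022

Supplementary minimum tax:
  Base (adjusted book income): CHF 189,400
  Less exemption CHF 27,000 → base CHF 162,400
  CHF 162,400 × 20% = CHF 32,480

CHF 32,480 ≤ CHF 33,022, so no add-on is due.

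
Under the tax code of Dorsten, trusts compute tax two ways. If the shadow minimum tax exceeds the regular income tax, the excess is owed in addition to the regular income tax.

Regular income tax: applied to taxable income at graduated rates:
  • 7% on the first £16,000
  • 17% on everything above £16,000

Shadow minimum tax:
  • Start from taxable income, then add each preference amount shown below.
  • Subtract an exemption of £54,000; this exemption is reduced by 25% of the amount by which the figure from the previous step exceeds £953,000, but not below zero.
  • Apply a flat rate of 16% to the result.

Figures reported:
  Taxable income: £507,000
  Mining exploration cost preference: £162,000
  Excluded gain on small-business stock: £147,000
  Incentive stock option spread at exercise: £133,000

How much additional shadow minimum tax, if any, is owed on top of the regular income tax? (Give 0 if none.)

Regular income tax:
  £16,000 × 7% = £1,120
  £491,000 × 17% = £83,470
  → £84,590

Shadow minimum tax:
  Adjusted income: £507,000 + £162,000 + £147,000 + £133,000 = £949,000
  Exemption: £949,000 ≤ £953,000, so full £54,000 applies
  Base: £949,000 − £54,000 = £895,000
  £895,000 × 16% = £143,200

Excess of shadow minimum tax over regular income tax: £143,200 − £84,590 = £58,610.

£58,610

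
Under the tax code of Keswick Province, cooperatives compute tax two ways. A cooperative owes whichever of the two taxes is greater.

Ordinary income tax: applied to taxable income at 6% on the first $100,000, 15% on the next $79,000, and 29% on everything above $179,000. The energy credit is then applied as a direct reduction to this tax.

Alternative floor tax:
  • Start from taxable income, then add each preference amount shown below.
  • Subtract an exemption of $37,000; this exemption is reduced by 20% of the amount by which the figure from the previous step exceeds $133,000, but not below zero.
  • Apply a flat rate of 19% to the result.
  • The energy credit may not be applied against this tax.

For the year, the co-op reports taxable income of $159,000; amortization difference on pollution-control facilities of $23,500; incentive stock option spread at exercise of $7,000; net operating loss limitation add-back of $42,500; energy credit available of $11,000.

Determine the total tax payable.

$40,812

Alternative floor tax:
  Adjusted income: $159,000 + $23,500 + $7,000 + $42,500 = $232,000
  Exemption: $37,000 − 20% × ($232,000 − $133,000) = $37,000 − $19,800 = $17,200
  Base: $232,000 − $17,200 = $214,800
  $214,800 × 19% = $40,812

Ordinary income tax:
  $100,000 × 6% = $6,000
  $59,000 × 15% = $8,850
  → $14,850
  Less energy credit $11,000 → $3,850

$40,812 > $3,850, so the alternative floor tax is the binding amount.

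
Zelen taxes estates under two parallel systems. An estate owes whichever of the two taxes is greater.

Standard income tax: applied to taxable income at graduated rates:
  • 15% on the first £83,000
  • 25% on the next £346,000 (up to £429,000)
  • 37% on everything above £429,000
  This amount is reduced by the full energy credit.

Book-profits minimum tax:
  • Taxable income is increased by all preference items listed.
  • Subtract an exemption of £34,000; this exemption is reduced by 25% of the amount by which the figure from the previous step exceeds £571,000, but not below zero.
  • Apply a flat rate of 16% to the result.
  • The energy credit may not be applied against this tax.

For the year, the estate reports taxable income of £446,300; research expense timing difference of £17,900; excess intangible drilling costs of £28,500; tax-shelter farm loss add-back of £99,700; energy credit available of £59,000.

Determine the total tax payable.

£90,200

Standard income tax:
  £83,000 × 15% = £12,450
  £346,000 × 25% = £86,500
  £17,300 × 37% = £6,401
  → £105,351
  Less energy credit £59,000 → £46,351

Book-profits minimum tax:
  Adjusted income: £446,300 + £17,900 + £28,500 + £99,700 = £592,400
  Exemption: £34,000 − 25% × (£592,400 − £571,000) = £34,000 − £5,350 = £28,650
  Base: £592,400 − £28,650 = £563,750
  £563,750 × 16% = £90,200

£90,200 > £46,351, so the book-profits minimum tax is the binding amount.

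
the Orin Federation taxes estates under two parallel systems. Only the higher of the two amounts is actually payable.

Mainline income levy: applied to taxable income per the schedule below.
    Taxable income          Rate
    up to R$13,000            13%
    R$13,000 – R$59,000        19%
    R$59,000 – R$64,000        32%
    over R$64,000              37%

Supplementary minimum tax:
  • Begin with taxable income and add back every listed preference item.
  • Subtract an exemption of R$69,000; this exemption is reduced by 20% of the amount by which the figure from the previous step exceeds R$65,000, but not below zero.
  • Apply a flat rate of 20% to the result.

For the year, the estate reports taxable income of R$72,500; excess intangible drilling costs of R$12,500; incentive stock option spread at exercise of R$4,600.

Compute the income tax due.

Mainline income levy:
  R$13,000 × 13% = R$1,690
  R$46,000 × 19% = R$8,740
  R$5,000 × 32% = R$1,600
  R$8,500 × 37% = R$3,145
  → R$15,175

Supplementary minimum tax:
  Adjusted income: R$72,500 + R$12,500 + R$4,600 = R$89,600
  Exemption: R$69,000 − 20% × (R$89,600 − R$65,000) = R$69,000 − R$4,920 = R$64,080
  Base: R$89,600 − R$64,080 = R$25,520
  R$25,520 × 20% = R$5,104

R$15,175 > R$5,104, so the mainline income levy governs.

R$15,175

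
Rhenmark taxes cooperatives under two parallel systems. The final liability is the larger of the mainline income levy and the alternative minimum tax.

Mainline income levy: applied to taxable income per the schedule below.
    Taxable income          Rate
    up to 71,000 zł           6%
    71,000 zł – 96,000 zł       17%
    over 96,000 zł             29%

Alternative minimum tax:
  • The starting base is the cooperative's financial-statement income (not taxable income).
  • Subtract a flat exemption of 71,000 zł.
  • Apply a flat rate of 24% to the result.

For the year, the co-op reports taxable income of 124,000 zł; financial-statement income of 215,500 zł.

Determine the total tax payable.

Mainline income levy:
  71,000 zł × 6% = 4,260 zł
  25,000 zł × 17% = 4,250 zł
  28,000 zł × 29% = 8,120 zł
  → 16,630 zł

Alternative minimum tax:
  Base (financial-statement income): 215,500 zł
  Less exemption 71,000 zł → base 144,500 zł
  144,500 zł × 24% = 34,680 zł

34,680 zł > 16,630 zł, so the alternative minimum tax is the binding amount.

34,680 zł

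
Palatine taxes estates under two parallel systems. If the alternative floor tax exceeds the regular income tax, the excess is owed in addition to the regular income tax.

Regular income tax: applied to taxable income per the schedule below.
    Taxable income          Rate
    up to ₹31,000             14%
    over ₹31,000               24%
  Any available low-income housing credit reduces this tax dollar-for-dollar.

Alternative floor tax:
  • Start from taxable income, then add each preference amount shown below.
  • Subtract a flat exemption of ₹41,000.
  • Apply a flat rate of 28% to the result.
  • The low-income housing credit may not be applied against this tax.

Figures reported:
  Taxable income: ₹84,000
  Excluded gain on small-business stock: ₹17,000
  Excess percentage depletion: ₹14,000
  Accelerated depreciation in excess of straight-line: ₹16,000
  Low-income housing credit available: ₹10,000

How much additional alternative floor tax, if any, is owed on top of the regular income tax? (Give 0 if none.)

Alternative floor tax:
  Adjusted income: ₹84,000 + ₹17,000 + ₹14,000 + ₹16,000 = ₹131,000
  Less exemption ₹41,000 → base ₹90,000
  ₹90,000 × 28% = ₹25,200

Regular income tax:
  ₹31,000 × 14% = ₹4,340
  ₹53,000 × 24% = ₹12,720
  → ₹17,060
  Less low-income housing credit ₹10,000 → ₹7,060

Excess of alternative floor tax over regular income tax: ₹25,200 − ₹7,060 = ₹18,140.

₹18,140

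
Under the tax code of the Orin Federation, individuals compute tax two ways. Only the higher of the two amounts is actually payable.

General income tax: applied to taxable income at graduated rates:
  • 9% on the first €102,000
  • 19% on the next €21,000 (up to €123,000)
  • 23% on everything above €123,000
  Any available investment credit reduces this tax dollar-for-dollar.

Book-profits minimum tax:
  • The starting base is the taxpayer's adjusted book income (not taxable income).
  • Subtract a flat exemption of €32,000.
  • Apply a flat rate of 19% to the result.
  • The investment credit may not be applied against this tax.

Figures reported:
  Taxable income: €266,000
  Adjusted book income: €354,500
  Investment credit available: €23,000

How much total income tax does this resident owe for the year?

€61,275

Book-profits minimum tax:
  Base (adjusted book income): €354,500
  Less exemption €32,000 → base €322,500
  €322,500 × 19% = €61,275

General income tax:
  €102,000 × 9% = €9,180
  €21,000 × 19% = €3,990
  €143,000 × 23% = €32,890
  → €46,060
  Less investment credit €23,000 → €23,060

€61,275 > €23,060, so the book-profits minimum tax is the binding amount.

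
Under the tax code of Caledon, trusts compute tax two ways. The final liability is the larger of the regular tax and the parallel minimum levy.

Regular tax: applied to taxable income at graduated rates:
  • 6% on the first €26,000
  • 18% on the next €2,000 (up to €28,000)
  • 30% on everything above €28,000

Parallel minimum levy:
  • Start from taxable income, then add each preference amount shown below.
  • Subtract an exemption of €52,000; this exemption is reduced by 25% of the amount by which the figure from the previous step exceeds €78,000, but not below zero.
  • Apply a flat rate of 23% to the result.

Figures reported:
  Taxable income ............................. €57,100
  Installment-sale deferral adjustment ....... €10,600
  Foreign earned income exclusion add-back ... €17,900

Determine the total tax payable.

€10,650

Parallel minimum levy:
  Adjusted income: €57,100 + €10,600 + €17,900 = €85,600
  Exemption: €52,000 − 25% × (€85,600 − €78,000) = €52,000 − €1,900 = €50,100
  Base: €85,600 − €50,100 = €35,500
  €35,500 × 23% = €8,165

Regular tax:
  €26,000 × 6% = €1,560
  €2,000 × 18% = €360
  €29,100 × 30% = €8,730
  → €10,650

€10,650 > €8,165, so the regular tax governs.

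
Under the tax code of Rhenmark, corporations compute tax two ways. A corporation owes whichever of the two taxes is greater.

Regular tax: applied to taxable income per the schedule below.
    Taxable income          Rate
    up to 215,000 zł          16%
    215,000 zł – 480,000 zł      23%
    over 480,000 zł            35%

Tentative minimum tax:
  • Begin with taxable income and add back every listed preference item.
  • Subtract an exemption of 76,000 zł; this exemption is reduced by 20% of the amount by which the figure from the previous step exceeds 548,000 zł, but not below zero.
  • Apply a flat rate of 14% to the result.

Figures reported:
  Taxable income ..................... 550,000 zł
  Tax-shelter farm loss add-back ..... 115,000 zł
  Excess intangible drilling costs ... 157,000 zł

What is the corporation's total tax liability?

119,850 zł

Tentative minimum tax:
  Adjusted income: 550,000 zł + 115,000 zł + 157,000 zł = 822,000 zł
  Exemption: 76,000 zł − 20% × (822,000 zł − 548,000 zł) = 76,000 zł − 54,800 zł = 21,200 zł
  Base: 822,000 zł − 21,200 zł = 800,800 zł
  800,800 zł × 14% = 112,112 zł

Regular tax:
  215,000 zł × 16% = 34,400 zł
  265,000 zł × 23% = 60,950 zł
  70,000 zł × 35% = 24,500 zł
  → 119,850 zł

119,850 zł > 112,112 zł, so the regular tax governs.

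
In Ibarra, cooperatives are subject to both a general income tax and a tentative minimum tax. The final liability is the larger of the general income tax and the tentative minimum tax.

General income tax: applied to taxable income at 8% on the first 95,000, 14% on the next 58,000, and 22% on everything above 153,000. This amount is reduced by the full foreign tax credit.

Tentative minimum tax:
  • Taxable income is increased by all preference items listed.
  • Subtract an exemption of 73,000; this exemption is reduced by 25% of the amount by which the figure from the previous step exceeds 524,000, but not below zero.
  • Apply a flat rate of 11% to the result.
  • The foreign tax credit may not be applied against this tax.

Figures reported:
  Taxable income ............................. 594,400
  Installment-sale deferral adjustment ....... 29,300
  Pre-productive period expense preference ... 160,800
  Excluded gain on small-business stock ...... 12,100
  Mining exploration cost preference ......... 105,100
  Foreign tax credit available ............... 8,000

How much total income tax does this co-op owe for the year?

104,828

General income tax:
  95,000 × 8% = 7,600
  58,000 × 14% = 8,120
  441,400 × 22% = 97,108
  → 112,828
  Less foreign tax credit 8,000 → 104,828

Tentative minimum tax:
  Adjusted income: 594,400 + 29,300 + 160,800 + 12,100 + 105,100 = 901,700
  Exemption: 25% × (901,700 − 524,000) = 94,425 ≥ 73,000, so the exemption is fully phased out
  Base: 901,700 − 0 = 901,700
  901,700 × 11% = 99,187

104,828 > 99,187, so the general income tax governs.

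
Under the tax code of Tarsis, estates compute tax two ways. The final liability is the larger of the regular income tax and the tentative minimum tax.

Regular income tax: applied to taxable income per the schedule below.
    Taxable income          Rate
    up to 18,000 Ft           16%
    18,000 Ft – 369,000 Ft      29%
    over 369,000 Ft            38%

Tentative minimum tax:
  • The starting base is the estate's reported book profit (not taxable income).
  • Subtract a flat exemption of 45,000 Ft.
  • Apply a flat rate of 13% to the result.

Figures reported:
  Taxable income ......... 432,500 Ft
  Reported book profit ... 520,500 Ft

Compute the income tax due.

128,800 Ft

Regular income tax:
  18,000 Ft × 16% = 2,880 Ft
  351,000 Ft × 29% = 101,790 Ft
  63,500 Ft × 38% = 24,130 Ft
  → 128,800 Ft

Tentative minimum tax:
  Base (reported book profit): 520,500 Ft
  Less exemption 45,000 Ft → base 475,500 Ft
  475,500 Ft × 13% = 61,815 Ft

128,800 Ft > 61,815 Ft, so the regular income tax governs.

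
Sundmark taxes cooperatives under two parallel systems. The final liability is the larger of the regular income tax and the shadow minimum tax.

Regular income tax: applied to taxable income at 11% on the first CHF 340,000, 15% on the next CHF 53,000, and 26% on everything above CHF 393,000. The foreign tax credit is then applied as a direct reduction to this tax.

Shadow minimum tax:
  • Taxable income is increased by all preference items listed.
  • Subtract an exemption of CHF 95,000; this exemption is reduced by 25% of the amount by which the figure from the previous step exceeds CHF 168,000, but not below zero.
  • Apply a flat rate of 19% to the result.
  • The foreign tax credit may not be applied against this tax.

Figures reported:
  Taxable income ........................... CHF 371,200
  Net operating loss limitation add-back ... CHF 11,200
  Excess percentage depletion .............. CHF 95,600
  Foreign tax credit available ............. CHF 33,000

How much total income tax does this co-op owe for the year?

Shadow minimum tax:
  Adjusted income: CHF 371,200 + CHF 11,200 + CHF 95,600 = CHF 478,000
  Exemption: CHF 95,000 − 25% × (CHF 478,000 − CHF 168,000) = CHF 95,000 − CHF 77,500 = CHF 17,500
  Base: CHF 478,000 − CHF 17,500 = CHF 460,500
  CHF 460,500 × 19% = CHF 87,495

Regular income tax:
  CHF 340,000 × 11% = CHF 37,400
  CHF 31,200 × 15% = CHF 4,680
  → CHF 42,080
  Less foreign tax credit CHF 33,000 → CHF 9,080

CHF 87,495 > CHF 9,080, so the shadow minimum tax is the binding amount.

CHF 87,495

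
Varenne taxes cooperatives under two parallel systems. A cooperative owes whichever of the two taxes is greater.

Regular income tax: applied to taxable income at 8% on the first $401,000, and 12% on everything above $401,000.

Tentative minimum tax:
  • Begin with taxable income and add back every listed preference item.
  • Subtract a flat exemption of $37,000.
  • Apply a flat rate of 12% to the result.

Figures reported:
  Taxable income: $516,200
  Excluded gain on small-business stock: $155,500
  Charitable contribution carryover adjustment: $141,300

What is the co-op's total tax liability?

Tentative minimum tax:
  Adjusted income: $516,200 + $155,500 + $141,300 = $813,000
  Less exemption $37,000 → base $776,000
  $776,000 × 12% = $93,120

Regular income tax:
  $401,000 × 8% = $32,080
  $115,200 × 12% = $13,824
  → $45,904

$93,120 > $45,904, so the tentative minimum tax is the binding amount.

$93,120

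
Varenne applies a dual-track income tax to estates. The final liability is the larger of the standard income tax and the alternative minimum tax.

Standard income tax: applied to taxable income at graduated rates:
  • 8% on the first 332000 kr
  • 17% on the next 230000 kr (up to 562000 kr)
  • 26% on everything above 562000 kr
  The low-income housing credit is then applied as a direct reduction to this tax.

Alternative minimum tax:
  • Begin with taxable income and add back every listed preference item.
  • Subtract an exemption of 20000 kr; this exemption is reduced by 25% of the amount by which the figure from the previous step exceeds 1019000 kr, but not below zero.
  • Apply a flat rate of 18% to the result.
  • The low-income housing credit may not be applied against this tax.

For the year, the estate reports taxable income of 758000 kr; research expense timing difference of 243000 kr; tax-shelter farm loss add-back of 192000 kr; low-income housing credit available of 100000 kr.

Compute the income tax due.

Standard income tax:
  332000 kr × 8% = 26560 kr
  230000 kr × 17% = 39100 kr
  196000 kr × 26% = 50960 kr
  → 116620 kr
  Less low-income housing credit 100000 kr → 16620 kr

Alternative minimum tax:
  Adjusted income: 758000 kr + 243000 kr + 192000 kr = 1193000 kr
  Exemption: 25% × (1193000 kr − 1019000 kr) = 43500 kr ≥ 20000 kr, so the exemption is fully phased out
  Base: 1193000 kr − 0 kr = 1193000 kr
  1193000 kr × 18% = 214740 kr

214740 kr > 16620 kr, so the alternative minimum tax is the binding amount.

214740 kr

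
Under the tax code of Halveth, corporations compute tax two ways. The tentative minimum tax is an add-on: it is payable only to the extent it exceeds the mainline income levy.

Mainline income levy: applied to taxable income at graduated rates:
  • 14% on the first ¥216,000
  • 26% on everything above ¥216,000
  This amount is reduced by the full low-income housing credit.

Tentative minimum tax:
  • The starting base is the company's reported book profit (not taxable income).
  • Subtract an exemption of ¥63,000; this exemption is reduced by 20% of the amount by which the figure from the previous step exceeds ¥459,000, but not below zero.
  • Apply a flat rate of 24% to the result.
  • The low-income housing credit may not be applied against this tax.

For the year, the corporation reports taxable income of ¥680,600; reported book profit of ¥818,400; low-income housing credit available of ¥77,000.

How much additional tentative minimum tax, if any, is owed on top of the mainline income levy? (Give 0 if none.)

¥122,380

Mainline income levy:
  ¥216,000 × 14% = ¥30,240
  ¥464,600 × 26% = ¥120,796
  → ¥151,036
  Less low-income housing credit ¥77,000 → ¥74,036

Tentative minimum tax:
  Base (reported book profit): ¥818,400
  Exemption: 20% × (¥818,400 − ¥459,000) = ¥71,880 ≥ ¥63,000, so the exemption is fully phased out
  Base: ¥818,400 − ¥0 = ¥818,400
  ¥818,400 × 24% = ¥196,416

Excess of tentative minimum tax over mainline income levy: ¥196,416 − ¥74,036 = ¥122,380.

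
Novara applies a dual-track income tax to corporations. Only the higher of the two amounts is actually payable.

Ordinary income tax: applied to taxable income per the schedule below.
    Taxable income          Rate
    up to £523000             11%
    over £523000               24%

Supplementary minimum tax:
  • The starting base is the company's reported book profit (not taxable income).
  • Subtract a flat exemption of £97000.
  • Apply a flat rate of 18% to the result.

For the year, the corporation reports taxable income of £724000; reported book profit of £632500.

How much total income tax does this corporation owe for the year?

£105770

Supplementary minimum tax:
  Base (reported book profit): £632500
  Less exemption £97000 → base £535500
  £535500 × 18% = £96390

Ordinary income tax:
  £523000 × 11% = £57530
  £201000 × 24% = £48240
  → £105770

£105770 > £96390, so the ordinary income tax governs.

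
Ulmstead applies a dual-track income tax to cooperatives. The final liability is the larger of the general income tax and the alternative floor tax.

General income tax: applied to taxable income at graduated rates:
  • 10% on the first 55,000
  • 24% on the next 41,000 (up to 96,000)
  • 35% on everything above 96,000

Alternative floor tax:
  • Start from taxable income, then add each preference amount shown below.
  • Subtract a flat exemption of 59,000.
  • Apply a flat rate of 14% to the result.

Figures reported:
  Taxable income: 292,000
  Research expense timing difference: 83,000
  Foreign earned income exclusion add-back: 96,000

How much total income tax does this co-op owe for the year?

Alternative floor tax:
  Adjusted income: 292,000 + 83,000 + 96,000 = 471,000
  Less exemption 59,000 → base 412,000
  412,000 × 14% = 57,680

General income tax:
  55,000 × 10% = 5,500
  41,000 × 24% = 9,840
  196,000 × 35% = 68,600
  → 83,940

83,940 > 57,680, so the general income tax governs.

83,940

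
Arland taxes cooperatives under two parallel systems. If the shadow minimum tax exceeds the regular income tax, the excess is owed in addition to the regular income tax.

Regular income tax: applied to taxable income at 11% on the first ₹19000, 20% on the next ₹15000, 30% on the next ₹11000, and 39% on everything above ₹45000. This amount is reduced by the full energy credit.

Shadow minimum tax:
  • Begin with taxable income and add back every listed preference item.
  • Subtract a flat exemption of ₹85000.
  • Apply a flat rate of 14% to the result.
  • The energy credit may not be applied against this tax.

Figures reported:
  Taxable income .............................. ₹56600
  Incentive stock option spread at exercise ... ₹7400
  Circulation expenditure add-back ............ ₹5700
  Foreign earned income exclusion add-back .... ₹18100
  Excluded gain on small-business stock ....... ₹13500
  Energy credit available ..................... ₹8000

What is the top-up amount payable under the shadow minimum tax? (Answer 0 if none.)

Regular income tax:
  ₹19000 × 11% = ₹2090
  ₹15000 × 20% = ₹3000
  ₹11000 × 30% = ₹3300
  ₹11600 × 39% = ₹4524
  → ₹12914
  Less energy credit ₹8000 → ₹4914

Shadow minimum tax:
  Adjusted income: ₹56600 + ₹7400 + ₹5700 + ₹18100 + ₹13500 = ₹101300
  Less exemption ₹85000 → base ₹16300
  ₹16300 × 14% = ₹2282

₹2282 ≤ ₹4914, so no add-on is due.

₹0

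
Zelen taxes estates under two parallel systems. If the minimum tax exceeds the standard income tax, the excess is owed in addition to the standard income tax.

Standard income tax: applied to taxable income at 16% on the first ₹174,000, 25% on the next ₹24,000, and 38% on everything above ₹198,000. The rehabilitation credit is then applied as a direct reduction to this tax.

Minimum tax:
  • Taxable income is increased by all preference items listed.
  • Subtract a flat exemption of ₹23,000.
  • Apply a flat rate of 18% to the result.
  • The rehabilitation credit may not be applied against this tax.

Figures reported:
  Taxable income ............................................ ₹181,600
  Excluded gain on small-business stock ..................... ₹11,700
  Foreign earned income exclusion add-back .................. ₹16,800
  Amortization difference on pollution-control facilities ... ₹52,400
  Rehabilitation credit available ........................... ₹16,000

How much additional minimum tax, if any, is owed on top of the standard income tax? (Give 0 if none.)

₹29,370

Standard income tax:
  ₹174,000 × 16% = ₹27,840
  ₹7,600 × 25% = ₹1,900
  → ₹29,740
  Less rehabilitation credit ₹16,000 → ₹13,740

Minimum tax:
  Adjusted income: ₹181,600 + ₹11,700 + ₹16,800 + ₹52,400 = ₹262,500
  Less exemption ₹23,000 → base ₹239,500
  ₹239,500 × 18% = ₹43,110

Excess of minimum tax over standard income tax: ₹43,110 − ₹13,740 = ₹29,370.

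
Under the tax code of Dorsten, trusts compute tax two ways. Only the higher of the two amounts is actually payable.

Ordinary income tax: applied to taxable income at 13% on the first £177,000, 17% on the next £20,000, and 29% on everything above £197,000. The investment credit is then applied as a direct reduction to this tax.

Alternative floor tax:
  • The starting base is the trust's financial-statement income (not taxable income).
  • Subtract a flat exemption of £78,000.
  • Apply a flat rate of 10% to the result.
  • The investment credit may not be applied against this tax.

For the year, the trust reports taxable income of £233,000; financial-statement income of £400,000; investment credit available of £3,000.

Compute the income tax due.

£33,850

Alternative floor tax:
  Base (financial-statement income): £400,000
  Less exemption £78,000 → base £322,000
  £322,000 × 10% = £32,200

Ordinary income tax:
  £177,000 × 13% = £23,010
  £20,000 × 17% = £3,400
  £36,000 × 29% = £10,440
  → £36,850
  Less investment credit £3,000 → £33,850

£33,850 > £32,200, so the ordinary income tax governs.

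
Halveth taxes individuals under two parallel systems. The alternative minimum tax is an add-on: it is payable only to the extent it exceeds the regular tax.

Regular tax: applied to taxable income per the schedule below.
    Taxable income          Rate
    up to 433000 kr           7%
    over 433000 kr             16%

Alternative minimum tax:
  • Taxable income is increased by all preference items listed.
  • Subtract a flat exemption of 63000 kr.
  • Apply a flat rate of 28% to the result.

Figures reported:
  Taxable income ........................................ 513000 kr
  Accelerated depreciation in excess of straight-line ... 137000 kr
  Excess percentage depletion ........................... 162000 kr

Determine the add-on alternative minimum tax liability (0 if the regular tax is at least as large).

Regular tax:
  433000 kr × 7% = 30310 kr
  80000 kr × 16% = 12800 kr
  → 43110 kr

Alternative minimum tax:
  Adjusted income: 513000 kr + 137000 kr + 162000 kr = 812000 kr
  Less exemption 63000 kr → base 749000 kr
  749000 kr × 28% = 209720 kr

Excess of alternative minimum tax over regular tax: 209720 kr − 43110 kr = 166610 kr.

166610 kr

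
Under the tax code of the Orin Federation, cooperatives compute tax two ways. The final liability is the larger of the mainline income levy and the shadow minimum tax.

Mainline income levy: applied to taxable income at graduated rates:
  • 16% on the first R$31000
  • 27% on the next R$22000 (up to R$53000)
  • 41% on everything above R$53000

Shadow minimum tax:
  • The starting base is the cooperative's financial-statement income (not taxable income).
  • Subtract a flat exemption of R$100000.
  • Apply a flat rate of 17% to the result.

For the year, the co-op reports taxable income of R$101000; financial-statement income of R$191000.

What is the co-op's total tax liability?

R$30580

Shadow minimum tax:
  Base (financial-statement income): R$191000
  Less exemption R$100000 → base R$91000
  R$91000 × 17% = R$15470

Mainline income levy:
  R$31000 × 16% = R$4960
  R$22000 × 27% = R$5940
  R$48000 × 41% = R$19680
  → R$30580

R$30580 > R$15470, so the mainline income levy governs.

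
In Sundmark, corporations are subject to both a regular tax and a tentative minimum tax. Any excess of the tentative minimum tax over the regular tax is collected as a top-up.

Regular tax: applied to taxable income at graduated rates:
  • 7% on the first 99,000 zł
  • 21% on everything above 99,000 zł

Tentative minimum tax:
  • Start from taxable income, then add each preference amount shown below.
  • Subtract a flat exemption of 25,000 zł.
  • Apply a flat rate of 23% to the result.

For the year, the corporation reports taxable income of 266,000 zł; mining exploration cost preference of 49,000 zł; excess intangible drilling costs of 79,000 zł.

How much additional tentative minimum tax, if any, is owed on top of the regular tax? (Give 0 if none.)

Tentative minimum tax:
  Adjusted income: 266,000 zł + 49,000 zł + 79,000 zł = 394,000 zł
  Less exemption 25,000 zł → base 369,000 zł
  369,000 zł × 23% = 84,870 zł

Regular tax:
  99,000 zł × 7% = 6,930 zł
  167,000 zł × 21% = 35,070 zł
  → 42,000 zł

Excess of tentative minimum tax over regular tax: 84,870 zł − 42,000 zł = 42,870 zł.

42,870 zł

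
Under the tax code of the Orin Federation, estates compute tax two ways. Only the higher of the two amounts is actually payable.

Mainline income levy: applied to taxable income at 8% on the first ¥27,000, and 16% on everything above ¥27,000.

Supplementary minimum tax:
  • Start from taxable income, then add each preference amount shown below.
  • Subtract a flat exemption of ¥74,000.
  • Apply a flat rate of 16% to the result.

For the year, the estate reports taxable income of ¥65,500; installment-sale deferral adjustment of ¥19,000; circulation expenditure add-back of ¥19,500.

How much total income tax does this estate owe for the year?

Supplementary minimum tax:
  Adjusted income: ¥65,500 + ¥19,000 + ¥19,500 = ¥104,000
  Less exemption ¥74,000 → base ¥30,000
  ¥30,000 × 16% = ¥4,800

Mainline income levy:
  ¥27,000 × 8% = ¥2,160
  ¥38,500 × 16% = ¥6,160
  → ¥8,320

¥8,320 > ¥4,800, so the mainline income levy governs.

¥8,320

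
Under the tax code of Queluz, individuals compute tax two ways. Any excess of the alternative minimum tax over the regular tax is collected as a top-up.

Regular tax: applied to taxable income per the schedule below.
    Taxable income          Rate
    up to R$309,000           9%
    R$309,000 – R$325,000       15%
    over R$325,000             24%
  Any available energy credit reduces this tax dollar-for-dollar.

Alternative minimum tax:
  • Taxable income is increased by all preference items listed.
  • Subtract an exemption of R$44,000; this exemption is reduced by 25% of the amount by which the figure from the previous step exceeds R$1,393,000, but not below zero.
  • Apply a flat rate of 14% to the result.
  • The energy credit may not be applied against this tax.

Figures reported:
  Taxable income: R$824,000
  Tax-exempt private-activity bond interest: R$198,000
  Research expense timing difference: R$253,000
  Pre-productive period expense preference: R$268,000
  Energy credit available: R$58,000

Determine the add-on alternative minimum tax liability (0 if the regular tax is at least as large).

Alternative minimum tax:
  Adjusted income: R$824,000 + R$198,000 + R$253,000 + R$268,000 = R$1,543,000
  Exemption: R$44,000 − 25% × (R$1,543,000 − R$1,393,000) = R$44,000 − R$37,500 = R$6,500
  Base: R$1,543,000 − R$6,500 = R$1,536,500
  R$1,536,500 × 14% = R$215,110

Regular tax:
  R$309,000 × 9% = R$27,810
  R$16,000 × 15% = R$2,400
  R$499,000 × 24% = R$119,760
  → R$149,970
  Less energy credit R$58,000 → R$91,970

Excess of alternative minimum tax over regular tax: R$215,110 − R$91,970 = R$123,140.

R$123,140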